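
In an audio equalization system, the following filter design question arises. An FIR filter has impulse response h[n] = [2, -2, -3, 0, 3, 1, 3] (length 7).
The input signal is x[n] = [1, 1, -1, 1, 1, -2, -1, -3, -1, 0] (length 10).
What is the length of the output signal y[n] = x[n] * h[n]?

For linear convolution, the output length is:
len(y) = len(x) + len(h) - 1 = 10 + 7 - 1 = 16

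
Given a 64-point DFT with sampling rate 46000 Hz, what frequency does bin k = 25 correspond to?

The frequency of DFT bin k is: f_k = k * f_s / N
f_25 = 25 * 46000 / 64 = 71875/4 Hz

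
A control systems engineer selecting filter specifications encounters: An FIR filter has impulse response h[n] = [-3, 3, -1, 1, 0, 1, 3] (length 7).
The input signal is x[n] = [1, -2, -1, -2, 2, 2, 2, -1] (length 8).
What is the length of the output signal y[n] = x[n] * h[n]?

For linear convolution, the output length is:
len(y) = len(x) + len(h) - 1 = 8 + 7 - 1 = 14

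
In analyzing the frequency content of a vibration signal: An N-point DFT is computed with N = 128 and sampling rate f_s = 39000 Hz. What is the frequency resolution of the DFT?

DFT frequency resolution = f_s / N
= 39000 / 128 = 4875/16 Hz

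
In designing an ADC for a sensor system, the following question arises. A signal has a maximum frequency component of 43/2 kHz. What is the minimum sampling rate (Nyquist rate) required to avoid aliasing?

By the Nyquist-Shannon sampling theorem,
the minimum sampling rate (Nyquist rate) must be at least 2 * f_max.
Nyquist rate = 2 * 43/2 kHz = 43 kHz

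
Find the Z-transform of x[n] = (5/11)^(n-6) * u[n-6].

Time-shifting property: if X(z) = Z{x[n]}, then Z{x[n-d]} = z^(-d) * X(z)
X(z) = z/(z - 5/11) for x[n] = (5/11)^n * u[n]
Z{x[n-6]} = z^(-6) * z/(z - 5/11) = z^(-5)/(z - 5/11)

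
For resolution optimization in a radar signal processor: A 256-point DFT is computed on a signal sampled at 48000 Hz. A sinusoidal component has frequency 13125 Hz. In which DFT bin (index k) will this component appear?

DFT frequency resolution = f_s/N = 48000/256 = 375/2 Hz
Bin index k = f_signal / resolution = 13125 / 375/2 = 70
The signal frequency 13125 Hz falls in DFT bin k = 70.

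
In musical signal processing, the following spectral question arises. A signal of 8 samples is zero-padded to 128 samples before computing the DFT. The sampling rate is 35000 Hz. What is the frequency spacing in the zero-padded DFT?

Original DFT: N = 8, resolution = f_s/N = 35000/8 = 4375 Hz
Zero-padded DFT: N = 128, resolution = f_s/N = 35000/128 = 4375/16 Hz
Zero-padding interpolates the spectrum (finer frequency grid)
but does NOT improve the true spectral resolution (ability to resolve close frequencies).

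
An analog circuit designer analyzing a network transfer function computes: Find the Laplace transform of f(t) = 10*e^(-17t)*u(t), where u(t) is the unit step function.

Standard Laplace transform pair:
e^(-at)*u(t) <-> 1/(s+a)
With a = 17: L{10*e^(-17t)*u(t)} = 10/(s+17), ROC: Re(s) > -17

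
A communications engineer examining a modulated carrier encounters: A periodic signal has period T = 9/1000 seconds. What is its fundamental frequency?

The fundamental frequency is the reciprocal of the period.
f = 1/T = 1/(9/1000) = 1000/9 Hz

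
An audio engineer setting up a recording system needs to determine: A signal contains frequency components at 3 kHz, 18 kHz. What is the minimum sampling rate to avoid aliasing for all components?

The highest frequency component is f_max = 18 kHz.
Nyquist rate = 2 * f_max = 2 * 18 kHz = 36 kHz.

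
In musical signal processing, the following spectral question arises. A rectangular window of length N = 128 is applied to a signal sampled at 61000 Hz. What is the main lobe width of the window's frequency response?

For a rectangular window of length N,
the main lobe width in frequency is 2*f_s/N.
= 2*61000/128 = 7625/8 Hz
This determines the minimum frequency separation for resolving two sinusoids.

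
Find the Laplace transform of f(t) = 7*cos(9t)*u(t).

Standard pair: cos(wt)*u(t) <-> s/(s^2+w^2)
With w = 9: L{7*cos(9t)*u(t)} = 7s/(s^2+81)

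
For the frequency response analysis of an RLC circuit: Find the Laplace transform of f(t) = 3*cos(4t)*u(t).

Standard pair: cos(wt)*u(t) <-> s/(s^2+w^2)
With w = 4: L{3*cos(4t)*u(t)} = 3s/(s^2+16)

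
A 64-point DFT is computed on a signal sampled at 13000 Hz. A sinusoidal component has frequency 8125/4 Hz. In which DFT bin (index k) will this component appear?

DFT frequency resolution = f_s/N = 13000/64 = 1625/8 Hz
Bin index k = f_signal / resolution = 8125/4 / 1625/8 = 10
The signal frequency 8125/4 Hz falls in DFT bin k = 10.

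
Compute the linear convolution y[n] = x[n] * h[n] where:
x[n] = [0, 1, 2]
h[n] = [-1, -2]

y[n] = sum_k x[k]*h[n-k]. Output length = len(x) + len(h) - 1 = 3 + 2 - 1 = 4.
y[0] = 0*-1 = 0
y[1] = 1*-1 + 0*-2 = -1
y[2] = 2*-1 + 1*-2 = -4
y[3] = 2*-2 = -4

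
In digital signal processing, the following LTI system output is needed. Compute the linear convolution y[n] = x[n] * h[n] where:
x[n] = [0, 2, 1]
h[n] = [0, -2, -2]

y[n] = sum_k x[k]*h[n-k]. Output length = len(x) + len(h) - 1 = 3 + 3 - 1 = 5.
y[0] = 0*0 = 0
y[1] = 2*0 + 0*-2 = 0
y[2] = 1*0 + 2*-2 + 0*-2 = -4
y[3] = 1*-2 + 2*-2 = -6
y[4] = 1*-2 = -2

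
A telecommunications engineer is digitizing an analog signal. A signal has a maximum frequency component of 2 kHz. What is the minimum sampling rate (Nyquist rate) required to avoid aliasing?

By the Nyquist-Shannon sampling theorem,
the minimum sampling rate (Nyquist rate) must be at least 2 * f_max.
Nyquist rate = 2 * 2 kHz = 4 kHz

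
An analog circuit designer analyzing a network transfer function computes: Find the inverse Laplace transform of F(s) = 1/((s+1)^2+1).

Standard pair: w/((s+a)^2+w^2) <-> e^(-at)*sin(wt)*u(t)
With a=1, w=1: f(t) = e^(-t)*sin(t)*u(t)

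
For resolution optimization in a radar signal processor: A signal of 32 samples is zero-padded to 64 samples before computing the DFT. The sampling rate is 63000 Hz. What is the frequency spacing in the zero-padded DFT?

Original DFT: N = 32, resolution = f_s/N = 63000/32 = 7875/4 Hz
Zero-padded DFT: N = 64, resolution = f_s/N = 63000/64 = 7875/8 Hz
Zero-padding interpolates the spectrum (finer frequency grid)
but does NOT improve the true spectral resolution (ability to resolve close frequencies).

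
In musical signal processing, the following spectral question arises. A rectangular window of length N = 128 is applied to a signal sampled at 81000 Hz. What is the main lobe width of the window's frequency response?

For a rectangular window of length N,
the main lobe width in frequency is 2*f_s/N.
= 2*81000/128 = 10125/8 Hz
This determines the minimum frequency separation for resolving two sinusoids.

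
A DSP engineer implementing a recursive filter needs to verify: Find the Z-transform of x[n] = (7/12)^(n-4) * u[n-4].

Time-shifting property: if X(z) = Z{x[n]}, then Z{x[n-d]} = z^(-d) * X(z)
X(z) = z/(z - 7/12) for x[n] = (7/12)^n * u[n]
Z{x[n-4]} = z^(-4) * z/(z - 7/12) = z^(-3)/(z - 7/12)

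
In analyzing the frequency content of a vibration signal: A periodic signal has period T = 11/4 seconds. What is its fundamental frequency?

The fundamental frequency is the reciprocal of the period.
f = 1/T = 1/(11/4) = 4/11 Hz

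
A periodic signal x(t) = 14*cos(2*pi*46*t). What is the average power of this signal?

Average power of A*cos(wt) is A^2/2.
P = 14^2 / 2 = 196/2 = 98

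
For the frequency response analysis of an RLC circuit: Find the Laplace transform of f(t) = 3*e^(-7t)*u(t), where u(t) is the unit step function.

Standard Laplace transform pair:
e^(-at)*u(t) <-> 1/(s+a)
With a = 7: L{3*e^(-7t)*u(t)} = 3/(s+7), ROC: Re(s) > -7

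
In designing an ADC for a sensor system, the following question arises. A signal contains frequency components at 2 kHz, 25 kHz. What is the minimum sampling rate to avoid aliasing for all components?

The highest frequency component is f_max = 25 kHz.
Nyquist rate = 2 * f_max = 2 * 25 kHz = 50 kHz.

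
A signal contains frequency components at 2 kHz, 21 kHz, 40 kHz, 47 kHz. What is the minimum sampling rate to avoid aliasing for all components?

The highest frequency component is f_max = 47 kHz.
Nyquist rate = 2 * f_max = 2 * 47 kHz = 94 kHz.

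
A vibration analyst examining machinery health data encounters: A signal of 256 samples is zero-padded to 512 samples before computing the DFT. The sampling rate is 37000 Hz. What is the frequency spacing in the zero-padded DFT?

Original DFT: N = 256, resolution = f_s/N = 37000/256 = 4625/32 Hz
Zero-padded DFT: N = 512, resolution = f_s/N = 37000/512 = 4625/64 Hz
Zero-padding interpolates the spectrum (finer frequency grid)
but does NOT improve the true spectral resolution (ability to resolve close frequencies).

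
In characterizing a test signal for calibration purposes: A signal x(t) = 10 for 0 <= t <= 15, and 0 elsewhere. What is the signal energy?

Energy = integral of |x(t)|^2 dt over the signal duration
= 10^2 * 15 = 100 * 15 = 1500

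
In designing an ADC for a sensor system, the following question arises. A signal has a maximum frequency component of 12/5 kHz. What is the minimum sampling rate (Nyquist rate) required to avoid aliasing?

By the Nyquist-Shannon sampling theorem,
the minimum sampling rate (Nyquist rate) must be at least 2 * f_max.
Nyquist rate = 2 * 12/5 kHz = 24/5 kHz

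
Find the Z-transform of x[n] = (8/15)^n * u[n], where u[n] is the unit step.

The Z-transform of a^n * u[n] is z/(z-a) for |z| > |a|.
Here a = 8/15, so X(z) = z/(z - (8/15)) = 15z/(15z - 8)
ROC: |z| > 8/15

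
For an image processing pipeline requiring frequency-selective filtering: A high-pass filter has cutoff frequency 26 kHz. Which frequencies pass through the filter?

A high-pass filter passes all frequencies above the cutoff frequency 26 kHz and attenuates lower frequencies.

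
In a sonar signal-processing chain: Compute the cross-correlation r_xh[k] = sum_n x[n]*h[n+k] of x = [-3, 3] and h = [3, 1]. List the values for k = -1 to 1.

Both sequences indexed from 0 and zero outside their support.
Lags with overlap: k = -1 to 1.
  r_xh[-1] = x[1]*h[0] = 9
  r_xh[0] = x[0]*h[0] + x[1]*h[1] = -6
  r_xh[1] = x[0]*h[1] = -3
r_xh = [9, -6, -3] (for k = -1, ..., 1)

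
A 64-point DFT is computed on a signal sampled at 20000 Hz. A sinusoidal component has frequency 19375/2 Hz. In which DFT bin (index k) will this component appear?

DFT frequency resolution = f_s/N = 20000/64 = 625/2 Hz
Bin index k = f_signal / resolution = 19375/2 / 625/2 = 31
The signal frequency 19375/2 Hz falls in DFT bin k = 31.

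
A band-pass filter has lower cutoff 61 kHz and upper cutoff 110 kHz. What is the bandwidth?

Bandwidth = f_high - f_low
= 110 kHz - 61 kHz = 49 kHz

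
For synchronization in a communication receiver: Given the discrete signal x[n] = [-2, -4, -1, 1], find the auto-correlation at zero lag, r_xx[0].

The auto-correlation at zero lag r_xx[0] equals the signal energy.
r_xx[0] = sum of x[n]^2 = (-2)^2 + (-4)^2 + (-1)^2 + 1^2
= 4 + 16 + 1 + 1 = 22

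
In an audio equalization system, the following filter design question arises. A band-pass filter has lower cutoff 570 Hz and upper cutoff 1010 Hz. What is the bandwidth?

Bandwidth = f_high - f_low
= 1010 Hz - 570 Hz = 440 Hz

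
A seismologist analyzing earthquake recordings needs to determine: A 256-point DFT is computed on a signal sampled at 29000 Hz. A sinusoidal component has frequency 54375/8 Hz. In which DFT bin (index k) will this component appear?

DFT frequency resolution = f_s/N = 29000/256 = 3625/32 Hz
Bin index k = f_signal / resolution = 54375/8 / 3625/32 = 60
The signal frequency 54375/8 Hz falls in DFT bin k = 60.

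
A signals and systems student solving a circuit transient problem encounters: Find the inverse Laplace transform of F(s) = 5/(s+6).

Standard pair: k/(s+a) <-> k*e^(-at)*u(t)
With k=5, a=6: f(t) = 5*e^(-6t)*u(t)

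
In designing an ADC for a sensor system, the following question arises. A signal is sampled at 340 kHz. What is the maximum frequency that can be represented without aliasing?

The maximum frequency that can be represented without aliasing
is the Nyquist frequency: f_max = f_s / 2 = 340 kHz / 2 = 170 kHz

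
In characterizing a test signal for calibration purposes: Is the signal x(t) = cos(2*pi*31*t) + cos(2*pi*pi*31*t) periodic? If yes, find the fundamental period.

f1 = 31 Hz, f2 = 31*pi Hz
Ratio f2/f1 = pi, which is irrational.
Since the frequency ratio is irrational, no common period exists.
The signal is not periodic.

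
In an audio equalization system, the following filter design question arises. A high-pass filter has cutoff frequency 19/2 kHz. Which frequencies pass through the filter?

A high-pass filter passes all frequencies above the cutoff frequency 19/2 kHz and attenuates lower frequencies.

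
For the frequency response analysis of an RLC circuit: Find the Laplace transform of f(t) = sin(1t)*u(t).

Standard pair: sin(wt)*u(t) <-> w/(s^2+w^2)
With w = 1: L{sin(1t)*u(t)} = 1/(s^2+1)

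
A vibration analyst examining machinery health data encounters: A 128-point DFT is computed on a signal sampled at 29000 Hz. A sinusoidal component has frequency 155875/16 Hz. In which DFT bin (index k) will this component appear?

DFT frequency resolution = f_s/N = 29000/128 = 3625/16 Hz
Bin index k = f_signal / resolution = 155875/16 / 3625/16 = 43
The signal frequency 155875/16 Hz falls in DFT bin k = 43.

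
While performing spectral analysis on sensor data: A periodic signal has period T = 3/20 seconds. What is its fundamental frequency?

The fundamental frequency is the reciprocal of the period.
f = 1/T = 1/(3/20) = 20/3 Hz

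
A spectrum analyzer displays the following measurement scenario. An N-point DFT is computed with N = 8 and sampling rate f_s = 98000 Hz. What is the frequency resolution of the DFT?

DFT frequency resolution = f_s / N
= 98000 / 8 = 12250 Hz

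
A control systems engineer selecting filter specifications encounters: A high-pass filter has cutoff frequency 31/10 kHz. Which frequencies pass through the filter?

A high-pass filter passes all frequencies above the cutoff frequency 31/10 kHz and attenuates lower frequencies.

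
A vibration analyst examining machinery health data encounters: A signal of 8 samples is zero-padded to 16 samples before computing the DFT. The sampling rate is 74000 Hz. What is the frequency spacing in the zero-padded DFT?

Original DFT: N = 8, resolution = f_s/N = 74000/8 = 9250 Hz
Zero-padded DFT: N = 16, resolution = f_s/N = 74000/16 = 4625 Hz
Zero-padding interpolates the spectrum (finer frequency grid)
but does NOT improve the true spectral resolution (ability to resolve close frequencies).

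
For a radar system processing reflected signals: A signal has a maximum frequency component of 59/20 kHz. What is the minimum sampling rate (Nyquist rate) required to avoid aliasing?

By the Nyquist-Shannon sampling theorem,
the minimum sampling rate (Nyquist rate) must be at least 2 * f_max.
Nyquist rate = 2 * 59/20 kHz = 59/10 kHz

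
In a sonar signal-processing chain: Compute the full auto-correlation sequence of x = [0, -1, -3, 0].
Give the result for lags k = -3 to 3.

r_xx[k] = sum_m x[m]*x[m+k], indexed from 0, for k = -3 to 3:
  r_xx[-3] = x[3]*x[0] = 0
  r_xx[-2] = x[2]*x[0] + x[3]*x[1] = 0
  r_xx[-1] = x[1]*x[0] + x[2]*x[1] + x[3]*x[2] = 3
  r_xx[0] = x[0]*x[0] + x[1]*x[1] + x[2]*x[2] + x[3]*x[3] = 10
  r_xx[1] = x[0]*x[1] + x[1]*x[2] + x[2]*x[3] = 3
  r_xx[2] = x[0]*x[2] + x[1]*x[3] = 0
  r_xx[3] = x[0]*x[3] = 0
r_xx = [0, 0, 3, 10, 3, 0, 0]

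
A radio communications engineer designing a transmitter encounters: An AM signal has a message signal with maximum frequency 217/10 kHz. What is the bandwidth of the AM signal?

In AM (double-sideband), the bandwidth is twice the message frequency.
BW = 2 * f_m = 2 * 217/10 kHz = 217/5 kHz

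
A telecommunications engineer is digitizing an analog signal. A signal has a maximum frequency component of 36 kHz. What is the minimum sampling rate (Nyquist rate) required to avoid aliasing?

By the Nyquist-Shannon sampling theorem,
the minimum sampling rate (Nyquist rate) must be at least 2 * f_max.
Nyquist rate = 2 * 36 kHz = 72 kHz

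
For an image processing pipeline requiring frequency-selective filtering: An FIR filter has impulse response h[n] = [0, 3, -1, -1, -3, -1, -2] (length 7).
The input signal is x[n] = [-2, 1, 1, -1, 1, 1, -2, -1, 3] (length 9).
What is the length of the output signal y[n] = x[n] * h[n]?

For linear convolution, the output length is:
len(y) = len(x) + len(h) - 1 = 9 + 7 - 1 = 15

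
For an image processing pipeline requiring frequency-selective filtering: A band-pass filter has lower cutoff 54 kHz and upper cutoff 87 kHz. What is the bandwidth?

Bandwidth = f_high - f_low
= 87 kHz - 54 kHz = 33 kHz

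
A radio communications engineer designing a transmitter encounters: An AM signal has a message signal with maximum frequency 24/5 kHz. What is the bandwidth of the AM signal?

In AM (double-sideband), the bandwidth is twice the message frequency.
BW = 2 * f_m = 2 * 24/5 kHz = 48/5 kHz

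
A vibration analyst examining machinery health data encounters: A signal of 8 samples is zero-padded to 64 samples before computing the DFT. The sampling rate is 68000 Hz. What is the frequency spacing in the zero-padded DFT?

Original DFT: N = 8, resolution = f_s/N = 68000/8 = 8500 Hz
Zero-padded DFT: N = 64, resolution = f_s/N = 68000/64 = 2125/2 Hz
Zero-padding interpolates the spectrum (finer frequency grid)
but does NOT improve the true spectral resolution (ability to resolve close frequencies).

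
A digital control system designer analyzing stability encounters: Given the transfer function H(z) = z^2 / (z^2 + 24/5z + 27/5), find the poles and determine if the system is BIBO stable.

Poles are roots of the denominator: z^2 + 24/5z + 27/5 = 0.
Quadratic formula: z = [-(24/5) +/- sqrt((24/5)^2 - 4*(27/5))] / 2
Discriminant = 576/25 - 108/5 = 36/25; sqrt = 6/5.
z = (-24/5 +/- 6/5) / 2 => z = -9/5 or z = -3.
|p1| = 9/5, |p2| = 3.
For BIBO stability, all poles must lie inside the unit circle (|p| < 1).
System is UNSTABLE since at least one |p| >= 1.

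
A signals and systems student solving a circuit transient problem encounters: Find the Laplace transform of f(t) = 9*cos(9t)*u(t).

Standard pair: cos(wt)*u(t) <-> s/(s^2+w^2)
With w = 9: L{9*cos(9t)*u(t)} = 9s/(s^2+81)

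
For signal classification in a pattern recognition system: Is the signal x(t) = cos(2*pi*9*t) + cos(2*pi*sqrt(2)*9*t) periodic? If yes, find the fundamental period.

f1 = 9 Hz, f2 = 9*sqrt(2) Hz
Ratio f2/f1 = sqrt(2), which is irrational.
Since the frequency ratio is irrational, no common period exists.
The signal is not periodic.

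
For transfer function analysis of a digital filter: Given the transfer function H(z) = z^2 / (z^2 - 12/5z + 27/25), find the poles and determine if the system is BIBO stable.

Poles are roots of the denominator: z^2 - 12/5z + 27/25 = 0.
Quadratic formula: z = [-(-12/5) +/- sqrt((-12/5)^2 - 4*(27/25))] / 2
Discriminant = 144/25 - 108/25 = 36/25; sqrt = 6/5.
z = (12/5 +/- 6/5) / 2 => z = 9/5 or z = 3/5.
|p1| = 9/5, |p2| = 3/5.
For BIBO stability, all poles must lie inside the unit circle (|p| < 1).
System is UNSTABLE since at least one |p| >= 1.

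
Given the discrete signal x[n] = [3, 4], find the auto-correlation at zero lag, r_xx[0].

The auto-correlation at zero lag r_xx[0] equals the signal energy.
r_xx[0] = sum of x[n]^2 = 3^2 + 4^2
= 9 + 16 = 25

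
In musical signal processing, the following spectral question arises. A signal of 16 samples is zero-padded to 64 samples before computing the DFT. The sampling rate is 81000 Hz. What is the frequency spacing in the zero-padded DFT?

Original DFT: N = 16, resolution = f_s/N = 81000/16 = 10125/2 Hz
Zero-padded DFT: N = 64, resolution = f_s/N = 81000/64 = 10125/8 Hz
Zero-padding interpolates the spectrum (finer frequency grid)
but does NOT improve the true spectral resolution (ability to resolve close frequencies).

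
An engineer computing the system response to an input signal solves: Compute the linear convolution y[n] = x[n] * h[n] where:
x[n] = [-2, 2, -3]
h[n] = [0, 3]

y[n] = sum_k x[k]*h[n-k]. Output length = len(x) + len(h) - 1 = 3 + 2 - 1 = 4.
y[0] = -2*0 = 0
y[1] = 2*0 + -2*3 = -6
y[2] = -3*0 + 2*3 = 6
y[3] = -3*3 = -9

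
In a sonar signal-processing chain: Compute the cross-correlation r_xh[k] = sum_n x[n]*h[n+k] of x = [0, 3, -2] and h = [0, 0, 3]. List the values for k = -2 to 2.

Both sequences indexed from 0 and zero outside their support.
Lags with overlap: k = -2 to 2.
  r_xh[-2] = x[2]*h[0] = 0
  r_xh[-1] = x[1]*h[0] + x[2]*h[1] = 0
  r_xh[0] = x[0]*h[0] + x[1]*h[1] + x[2]*h[2] = -6
  r_xh[1] = x[0]*h[1] + x[1]*h[2] = 9
  r_xh[2] = x[0]*h[2] = 0
r_xh = [0, 0, -6, 9, 0] (for k = -2, ..., 2)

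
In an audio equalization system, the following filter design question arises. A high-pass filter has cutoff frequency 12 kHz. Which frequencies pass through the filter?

A high-pass filter passes all frequencies above the cutoff frequency 12 kHz and attenuates lower frequencies.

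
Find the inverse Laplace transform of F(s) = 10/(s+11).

Standard pair: k/(s+a) <-> k*e^(-at)*u(t)
With k=10, a=11: f(t) = 10*e^(-11t)*u(t)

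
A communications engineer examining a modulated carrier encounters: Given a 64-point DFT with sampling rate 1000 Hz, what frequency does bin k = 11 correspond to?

The frequency of DFT bin k is: f_k = k * f_s / N
f_11 = 11 * 1000 / 64 = 1375/8 Hz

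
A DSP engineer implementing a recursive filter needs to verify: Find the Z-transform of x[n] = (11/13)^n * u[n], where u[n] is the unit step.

The Z-transform of a^n * u[n] is z/(z-a) for |z| > |a|.
Here a = 11/13, so X(z) = z/(z - (11/13)) = 13z/(13z - 11)
ROC: |z| > 11/13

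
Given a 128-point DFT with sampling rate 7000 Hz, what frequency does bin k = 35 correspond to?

The frequency of DFT bin k is: f_k = k * f_s / N
f_35 = 35 * 7000 / 128 = 30625/16 Hz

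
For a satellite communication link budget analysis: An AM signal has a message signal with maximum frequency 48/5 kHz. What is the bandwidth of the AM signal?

In AM (double-sideband), the bandwidth is twice the message frequency.
BW = 2 * f_m = 2 * 48/5 kHz = 96/5 kHz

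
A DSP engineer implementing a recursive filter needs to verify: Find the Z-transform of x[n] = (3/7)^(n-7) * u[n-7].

Time-shifting property: if X(z) = Z{x[n]}, then Z{x[n-d]} = z^(-d) * X(z)
X(z) = z/(z - 3/7) for x[n] = (3/7)^n * u[n]
Z{x[n-7]} = z^(-7) * z/(z - 3/7) = z^(-6)/(z - 3/7)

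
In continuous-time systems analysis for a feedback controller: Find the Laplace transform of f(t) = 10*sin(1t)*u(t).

Standard pair: sin(wt)*u(t) <-> w/(s^2+w^2)
With w = 1: L{10*sin(1t)*u(t)} = 10/(s^2+1)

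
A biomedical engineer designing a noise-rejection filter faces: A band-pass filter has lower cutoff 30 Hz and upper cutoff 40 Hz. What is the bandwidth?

Bandwidth = f_high - f_low
= 40 Hz - 30 Hz = 10 Hz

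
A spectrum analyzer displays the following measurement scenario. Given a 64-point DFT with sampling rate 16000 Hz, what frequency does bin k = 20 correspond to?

The frequency of DFT bin k is: f_k = k * f_s / N
f_20 = 20 * 16000 / 64 = 5000 Hz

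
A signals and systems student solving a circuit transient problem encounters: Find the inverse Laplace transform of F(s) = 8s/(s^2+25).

Standard pair: s/(s^2+w^2) <-> cos(wt)*u(t)
With k=8, w=5: f(t) = 8*cos(5t)*u(t)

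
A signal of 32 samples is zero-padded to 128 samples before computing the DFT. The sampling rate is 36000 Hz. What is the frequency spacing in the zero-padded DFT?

Original DFT: N = 32, resolution = f_s/N = 36000/32 = 1125 Hz
Zero-padded DFT: N = 128, resolution = f_s/N = 36000/128 = 1125/4 Hz
Zero-padding interpolates the spectrum (finer frequency grid)
but does NOT improve the true spectral resolution (ability to resolve close frequencies).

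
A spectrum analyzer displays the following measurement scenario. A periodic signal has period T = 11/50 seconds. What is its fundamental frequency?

The fundamental frequency is the reciprocal of the period.
f = 1/T = 1/(11/50) = 50/11 Hz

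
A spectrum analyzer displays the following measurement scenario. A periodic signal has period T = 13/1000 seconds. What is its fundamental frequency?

The fundamental frequency is the reciprocal of the period.
f = 1/T = 1/(13/1000) = 1000/13 Hz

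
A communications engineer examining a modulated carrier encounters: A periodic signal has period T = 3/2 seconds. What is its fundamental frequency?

The fundamental frequency is the reciprocal of the period.
f = 1/T = 1/(3/2) = 2/3 Hz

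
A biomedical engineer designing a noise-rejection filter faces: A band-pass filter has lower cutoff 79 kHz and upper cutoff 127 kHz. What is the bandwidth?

Bandwidth = f_high - f_low
= 127 kHz - 79 kHz = 48 kHz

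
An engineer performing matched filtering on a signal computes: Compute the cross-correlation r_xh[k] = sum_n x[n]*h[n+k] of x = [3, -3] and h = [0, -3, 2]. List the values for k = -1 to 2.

Both sequences indexed from 0 and zero outside their support.
Lags with overlap: k = -1 to 2.
  r_xh[-1] = x[1]*h[0] = 0
  r_xh[0] = x[0]*h[0] + x[1]*h[1] = 9
  r_xh[1] = x[0]*h[1] + x[1]*h[2] = -15
  r_xh[2] = x[0]*h[2] = 6
r_xh = [0, 9, -15, 6] (for k = -1, ..., 2)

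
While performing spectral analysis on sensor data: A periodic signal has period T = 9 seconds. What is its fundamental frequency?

The fundamental frequency is the reciprocal of the period.
f = 1/T = 1/(9) = 1/9 Hz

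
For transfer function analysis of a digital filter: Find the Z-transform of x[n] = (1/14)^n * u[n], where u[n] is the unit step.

The Z-transform of a^n * u[n] is z/(z-a) for |z| > |a|.
Here a = 1/14, so X(z) = z/(z - (1/14)) = 14z/(14z - 1)
ROC: |z| > 1/14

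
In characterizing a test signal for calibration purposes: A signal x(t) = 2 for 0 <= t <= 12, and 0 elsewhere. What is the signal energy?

Energy = integral of |x(t)|^2 dt over the signal duration
= 2^2 * 12 = 4 * 12 = 48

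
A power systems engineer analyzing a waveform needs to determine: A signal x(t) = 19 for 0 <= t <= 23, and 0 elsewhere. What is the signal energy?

Energy = integral of |x(t)|^2 dt over the signal duration
= 19^2 * 23 = 361 * 23 = 8303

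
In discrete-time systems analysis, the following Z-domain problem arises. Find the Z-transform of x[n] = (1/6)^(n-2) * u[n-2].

Time-shifting property: if X(z) = Z{x[n]}, then Z{x[n-d]} = z^(-d) * X(z)
X(z) = z/(z - 1/6) for x[n] = (1/6)^n * u[n]
Z{x[n-2]} = z^(-2) * z/(z - 1/6) = z^(-1)/(z - 1/6)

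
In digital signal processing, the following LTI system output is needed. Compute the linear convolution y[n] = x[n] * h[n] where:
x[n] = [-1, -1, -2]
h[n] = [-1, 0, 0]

y[n] = sum_k x[k]*h[n-k]. Output length = len(x) + len(h) - 1 = 3 + 3 - 1 = 5.
y[0] = -1*-1 = 1
y[1] = -1*-1 + -1*0 = 1
y[2] = -2*-1 + -1*0 + -1*0 = 2
y[3] = -2*0 + -1*0 = 0
y[4] = -2*0 = 0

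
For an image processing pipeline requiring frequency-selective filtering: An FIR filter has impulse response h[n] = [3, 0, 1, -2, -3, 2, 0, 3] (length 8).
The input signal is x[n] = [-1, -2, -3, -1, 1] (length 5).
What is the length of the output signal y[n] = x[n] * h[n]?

For linear convolution, the output length is:
len(y) = len(x) + len(h) - 1 = 5 + 8 - 1 = 12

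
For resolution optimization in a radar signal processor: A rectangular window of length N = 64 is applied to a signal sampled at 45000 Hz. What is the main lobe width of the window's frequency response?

For a rectangular window of length N,
the main lobe width in frequency is 2*f_s/N.
= 2*45000/64 = 5625/4 Hz
This determines the minimum frequency separation for resolving two sinusoids.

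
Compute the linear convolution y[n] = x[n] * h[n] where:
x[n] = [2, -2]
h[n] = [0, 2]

y[n] = sum_k x[k]*h[n-k]. Output length = len(x) + len(h) - 1 = 2 + 2 - 1 = 3.
y[0] = 2*0 = 0
y[1] = -2*0 + 2*2 = 4
y[2] = -2*2 = -4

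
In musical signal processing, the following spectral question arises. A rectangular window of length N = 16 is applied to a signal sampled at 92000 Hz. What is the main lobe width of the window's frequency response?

For a rectangular window of length N,
the main lobe width in frequency is 2*f_s/N.
= 2*92000/16 = 11500 Hz
This determines the minimum frequency separation for resolving two sinusoids.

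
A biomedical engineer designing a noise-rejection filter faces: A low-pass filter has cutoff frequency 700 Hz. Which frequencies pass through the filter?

A low-pass filter passes all frequencies below the cutoff frequency 700 Hz and attenuates higher frequencies.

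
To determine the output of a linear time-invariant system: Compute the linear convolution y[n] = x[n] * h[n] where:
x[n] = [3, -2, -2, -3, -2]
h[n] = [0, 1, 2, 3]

y[n] = sum_k x[k]*h[n-k]. Output length = len(x) + len(h) - 1 = 5 + 4 - 1 = 8.
y[0] = 3*0 = 0
y[1] = -2*0 + 3*1 = 3
y[2] = -2*0 + -2*1 + 3*2 = 4
y[3] = -3*0 + -2*1 + -2*2 + 3*3 = 3
y[4] = -2*0 + -3*1 + -2*2 + -2*3 = -13
y[5] = -2*1 + -3*2 + -2*3 = -14
y[6] = -2*2 + -3*3 = -13
y[7] = -2*3 = -6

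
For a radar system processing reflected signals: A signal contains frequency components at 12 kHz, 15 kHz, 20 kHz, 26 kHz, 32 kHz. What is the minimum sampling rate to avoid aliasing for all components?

The highest frequency component is f_max = 32 kHz.
Nyquist rate = 2 * f_max = 2 * 32 kHz = 64 kHz.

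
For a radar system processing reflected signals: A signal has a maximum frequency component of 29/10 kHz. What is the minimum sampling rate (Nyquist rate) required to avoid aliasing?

By the Nyquist-Shannon sampling theorem,
the minimum sampling rate (Nyquist rate) must be at least 2 * f_max.
Nyquist rate = 2 * 29/10 kHz = 29/5 kHz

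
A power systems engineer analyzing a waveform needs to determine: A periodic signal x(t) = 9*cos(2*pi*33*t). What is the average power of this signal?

Average power of A*cos(wt) is A^2/2.
P = 9^2 / 2 = 81/2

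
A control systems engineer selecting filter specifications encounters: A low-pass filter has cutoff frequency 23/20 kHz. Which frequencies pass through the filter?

A low-pass filter passes all frequencies below the cutoff frequency 23/20 kHz and attenuates higher frequencies.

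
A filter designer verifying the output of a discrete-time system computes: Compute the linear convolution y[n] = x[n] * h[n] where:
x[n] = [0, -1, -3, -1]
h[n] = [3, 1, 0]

y[n] = sum_k x[k]*h[n-k]. Output length = len(x) + len(h) - 1 = 4 + 3 - 1 = 6.
y[0] = 0*3 = 0
y[1] = -1*3 + 0*1 = -3
y[2] = -3*3 + -1*1 + 0*0 = -10
y[3] = -1*3 + -3*1 + -1*0 = -6
y[4] = -1*1 + -3*0 = -1
y[5] = -1*0 = 0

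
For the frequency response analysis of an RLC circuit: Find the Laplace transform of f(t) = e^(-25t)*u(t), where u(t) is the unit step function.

Standard Laplace transform pair:
e^(-at)*u(t) <-> 1/(s+a)
With a = 25: L{e^(-25t)*u(t)} = 1/(s+25), ROC: Re(s) > -25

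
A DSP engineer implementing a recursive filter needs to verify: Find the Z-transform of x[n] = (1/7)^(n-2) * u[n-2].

Time-shifting property: if X(z) = Z{x[n]}, then Z{x[n-d]} = z^(-d) * X(z)
X(z) = z/(z - 1/7) for x[n] = (1/7)^n * u[n]
Z{x[n-2]} = z^(-2) * z/(z - 1/7) = z^(-1)/(z - 1/7)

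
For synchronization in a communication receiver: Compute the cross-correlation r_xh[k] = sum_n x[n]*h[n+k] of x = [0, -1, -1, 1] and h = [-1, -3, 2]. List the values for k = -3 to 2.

Both sequences indexed from 0 and zero outside their support.
Lags with overlap: k = -3 to 2.
  r_xh[-3] = x[3]*h[0] = -1
  r_xh[-2] = x[2]*h[0] + x[3]*h[1] = -2
  r_xh[-1] = x[1]*h[0] + x[2]*h[1] + x[3]*h[2] = 6
  r_xh[0] = x[0]*h[0] + x[1]*h[1] + x[2]*h[2] = 1
  r_xh[1] = x[0]*h[1] + x[1]*h[2] = -2
  r_xh[2] = x[0]*h[2] = 0
r_xh = [-1, -2, 6, 1, -2, 0] (for k = -3, ..., 2)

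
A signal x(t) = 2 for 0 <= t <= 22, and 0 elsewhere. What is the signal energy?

Energy = integral of |x(t)|^2 dt over the signal duration
= 2^2 * 22 = 4 * 22 = 88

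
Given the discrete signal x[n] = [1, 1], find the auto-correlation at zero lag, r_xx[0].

The auto-correlation at zero lag r_xx[0] equals the signal energy.
r_xx[0] = sum of x[n]^2 = 1^2 + 1^2
= 1 + 1 = 2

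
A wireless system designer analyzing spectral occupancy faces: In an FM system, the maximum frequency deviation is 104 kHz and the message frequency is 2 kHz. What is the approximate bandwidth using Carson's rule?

Carson's rule: BW = 2*(delta_f + f_m)
= 2*(104 + 2) kHz = 212 kHz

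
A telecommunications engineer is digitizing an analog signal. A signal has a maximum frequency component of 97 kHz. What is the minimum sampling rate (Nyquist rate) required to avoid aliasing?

By the Nyquist-Shannon sampling theorem,
the minimum sampling rate (Nyquist rate) must be at least 2 * f_max.
Nyquist rate = 2 * 97 kHz = 194 kHz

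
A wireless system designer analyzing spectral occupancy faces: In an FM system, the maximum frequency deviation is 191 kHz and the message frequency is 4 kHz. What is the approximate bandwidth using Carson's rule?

Carson's rule: BW = 2*(delta_f + f_m)
= 2*(191 + 4) kHz = 390 kHz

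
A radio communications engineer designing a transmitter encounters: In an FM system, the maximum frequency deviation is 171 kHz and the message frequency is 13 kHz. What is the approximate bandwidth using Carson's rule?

Carson's rule: BW = 2*(delta_f + f_m)
= 2*(171 + 13) kHz = 368 kHz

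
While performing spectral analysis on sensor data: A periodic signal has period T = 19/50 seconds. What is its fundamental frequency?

The fundamental frequency is the reciprocal of the period.
f = 1/T = 1/(19/50) = 50/19 Hz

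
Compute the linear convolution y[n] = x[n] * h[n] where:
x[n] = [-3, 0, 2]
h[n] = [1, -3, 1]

y[n] = sum_k x[k]*h[n-k]. Output length = len(x) + len(h) - 1 = 3 + 3 - 1 = 5.
y[0] = -3*1 = -3
y[1] = 0*1 + -3*-3 = 9
y[2] = 2*1 + 0*-3 + -3*1 = -1
y[3] = 2*-3 + 0*1 = -6
y[4] = 2*1 = 2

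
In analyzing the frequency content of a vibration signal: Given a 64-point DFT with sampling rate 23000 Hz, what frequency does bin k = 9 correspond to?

The frequency of DFT bin k is: f_k = k * f_s / N
f_9 = 9 * 23000 / 64 = 25875/8 Hz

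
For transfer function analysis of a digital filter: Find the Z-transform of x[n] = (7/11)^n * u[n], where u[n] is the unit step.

The Z-transform of a^n * u[n] is z/(z-a) for |z| > |a|.
Here a = 7/11, so X(z) = z/(z - (7/11)) = 11z/(11z - 7)
ROC: |z| > 7/11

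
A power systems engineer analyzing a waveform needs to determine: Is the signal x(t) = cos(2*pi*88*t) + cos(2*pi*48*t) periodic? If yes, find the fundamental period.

f1 = 88 Hz, f2 = 48 Hz
Period T1 = 1/88, T2 = 1/48
Ratio T1/T2 = 48/88, which is rational.
The signal is periodic with fundamental period T = 1/GCD(88,48) = 1/8 s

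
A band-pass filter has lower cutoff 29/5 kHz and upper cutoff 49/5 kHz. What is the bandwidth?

Bandwidth = f_high - f_low
= 49/5 kHz - 29/5 kHz = 4 kHz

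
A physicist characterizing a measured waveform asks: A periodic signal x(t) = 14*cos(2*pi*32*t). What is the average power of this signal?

Average power of A*cos(wt) is A^2/2.
P = 14^2 / 2 = 196/2 = 98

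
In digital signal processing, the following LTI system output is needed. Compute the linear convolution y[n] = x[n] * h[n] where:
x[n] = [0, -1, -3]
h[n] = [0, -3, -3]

y[n] = sum_k x[k]*h[n-k]. Output length = len(x) + len(h) - 1 = 3 + 3 - 1 = 5.
y[0] = 0*0 = 0
y[1] = -1*0 + 0*-3 = 0
y[2] = -3*0 + -1*-3 + 0*-3 = 3
y[3] = -3*-3 + -1*-3 = 12
y[4] = -3*-3 = 9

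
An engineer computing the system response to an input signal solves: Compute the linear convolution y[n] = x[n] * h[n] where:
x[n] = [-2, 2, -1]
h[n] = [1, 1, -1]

y[n] = sum_k x[k]*h[n-k]. Output length = len(x) + len(h) - 1 = 3 + 3 - 1 = 5.
y[0] = -2*1 = -2
y[1] = 2*1 + -2*1 = 0
y[2] = -1*1 + 2*1 + -2*-1 = 3
y[3] = -1*1 + 2*-1 = -3
y[4] = -1*-1 = 1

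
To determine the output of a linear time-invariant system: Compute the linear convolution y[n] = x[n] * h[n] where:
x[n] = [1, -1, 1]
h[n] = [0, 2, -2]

y[n] = sum_k x[k]*h[n-k]. Output length = len(x) + len(h) - 1 = 3 + 3 - 1 = 5.
y[0] = 1*0 = 0
y[1] = -1*0 + 1*2 = 2
y[2] = 1*0 + -1*2 + 1*-2 = -4
y[3] = 1*2 + -1*-2 = 4
y[4] = 1*-2 = -2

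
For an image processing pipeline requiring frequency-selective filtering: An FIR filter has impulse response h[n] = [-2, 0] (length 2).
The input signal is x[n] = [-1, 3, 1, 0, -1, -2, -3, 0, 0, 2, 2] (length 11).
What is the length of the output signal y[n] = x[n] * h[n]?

For linear convolution, the output length is:
len(y) = len(x) + len(h) - 1 = 11 + 2 - 1 = 12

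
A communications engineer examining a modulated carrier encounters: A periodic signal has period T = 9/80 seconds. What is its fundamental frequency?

The fundamental frequency is the reciprocal of the period.
f = 1/T = 1/(9/80) = 80/9 Hz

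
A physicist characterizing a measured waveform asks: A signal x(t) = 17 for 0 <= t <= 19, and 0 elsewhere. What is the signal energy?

Energy = integral of |x(t)|^2 dt over the signal duration
= 17^2 * 19 = 289 * 19 = 5491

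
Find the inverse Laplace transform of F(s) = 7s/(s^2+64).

Standard pair: s/(s^2+w^2) <-> cos(wt)*u(t)
With k=7, w=8: f(t) = 7*cos(8t)*u(t)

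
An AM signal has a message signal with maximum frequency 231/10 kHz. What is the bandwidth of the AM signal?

In AM (double-sideband), the bandwidth is twice the message frequency.
BW = 2 * f_m = 2 * 231/10 kHz = 231/5 kHz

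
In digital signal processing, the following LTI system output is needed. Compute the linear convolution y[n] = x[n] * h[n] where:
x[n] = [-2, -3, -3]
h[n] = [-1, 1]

y[n] = sum_k x[k]*h[n-k]. Output length = len(x) + len(h) - 1 = 3 + 2 - 1 = 4.
y[0] = -2*-1 = 2
y[1] = -3*-1 + -2*1 = 1
y[2] = -3*-1 + -3*1 = 0
y[3] = -3*1 = -3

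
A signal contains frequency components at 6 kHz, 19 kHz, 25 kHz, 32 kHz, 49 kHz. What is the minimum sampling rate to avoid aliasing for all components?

The highest frequency component is f_max = 49 kHz.
Nyquist rate = 2 * f_max = 2 * 49 kHz = 98 kHz.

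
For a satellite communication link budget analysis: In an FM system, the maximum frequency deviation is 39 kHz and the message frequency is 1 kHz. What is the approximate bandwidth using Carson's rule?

Carson's rule: BW = 2*(delta_f + f_m)
= 2*(39 + 1) kHz = 80 kHz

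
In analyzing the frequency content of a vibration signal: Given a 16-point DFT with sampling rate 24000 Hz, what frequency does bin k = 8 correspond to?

The frequency of DFT bin k is: f_k = k * f_s / N
f_8 = 8 * 24000 / 16 = 12000 Hz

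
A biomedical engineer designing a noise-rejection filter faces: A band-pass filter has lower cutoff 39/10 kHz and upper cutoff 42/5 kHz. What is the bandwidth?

Bandwidth = f_high - f_low
= 42/5 kHz - 39/10 kHz = 9/2 kHz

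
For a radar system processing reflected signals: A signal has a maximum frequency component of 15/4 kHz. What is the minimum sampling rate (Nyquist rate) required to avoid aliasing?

By the Nyquist-Shannon sampling theorem,
the minimum sampling rate (Nyquist rate) must be at least 2 * f_max.
Nyquist rate = 2 * 15/4 kHz = 15/2 kHz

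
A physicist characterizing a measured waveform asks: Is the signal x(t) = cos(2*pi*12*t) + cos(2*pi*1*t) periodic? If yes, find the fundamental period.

f1 = 12 Hz, f2 = 1 Hz
Period T1 = 1/12, T2 = 1/1
Ratio T1/T2 = 1/12, which is rational.
The signal is periodic with fundamental period T = 1/GCD(12,1) = 1 s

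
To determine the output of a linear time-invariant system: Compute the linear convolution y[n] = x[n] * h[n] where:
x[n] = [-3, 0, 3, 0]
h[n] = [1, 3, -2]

y[n] = sum_k x[k]*h[n-k]. Output length = len(x) + len(h) - 1 = 4 + 3 - 1 = 6.
y[0] = -3*1 = -3
y[1] = 0*1 + -3*3 = -9
y[2] = 3*1 + 0*3 + -3*-2 = 9
y[3] = 0*1 + 3*3 + 0*-2 = 9
y[4] = 0*3 + 3*-2 = -6
y[5] = 0*-2 = 0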